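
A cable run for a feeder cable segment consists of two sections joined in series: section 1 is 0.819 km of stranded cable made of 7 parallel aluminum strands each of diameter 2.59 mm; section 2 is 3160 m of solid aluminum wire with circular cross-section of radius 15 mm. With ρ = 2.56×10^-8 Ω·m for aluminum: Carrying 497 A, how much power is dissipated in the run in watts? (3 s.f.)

1.69×10^5 W

Section 1: A_strand = π(1.2950e-03)² = 5.269e-06 m²; R₁ = ρL/(N·A_s) = (2.56×10^-8)(819)/(7×5.269e-06) = 0.5685 Ω
Section 2: A = πr² = π(1.5000e-02 m)² = 7.069e-04 m²
R₂ = (2.56×10^-8)(3160)/(7.069e-04) = 0.1144 Ω
R = R₁ + R₂ = 0.683 Ω
P = I²R = (497)² × 0.683 = 1.69×10^5 W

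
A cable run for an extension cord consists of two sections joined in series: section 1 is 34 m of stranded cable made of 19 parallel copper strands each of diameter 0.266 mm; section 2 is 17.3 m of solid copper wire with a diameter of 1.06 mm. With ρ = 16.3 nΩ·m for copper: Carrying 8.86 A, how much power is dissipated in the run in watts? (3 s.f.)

66.3 W

ρ = 16.3 nΩ·m = 1.63×10^-8 Ω·m
Section 1: A_strand = π(1.3300e-04)² = 5.557e-08 m²; R₁ = ρL/(N·A_s) = (1.63×10^-8)(34)/(19×5.557e-08) = 0.5249 Ω
Section 2: A = π(d/2)² = π(5.3000e-04 m)² = 8.825e-07 m²
R₂ = (1.63×10^-8)(17.3)/(8.825e-07) = 0.3195 Ω
R = R₁ + R₂ = 0.8444 Ω
P = I²R = (8.86)² × 0.8444 = 66.3 W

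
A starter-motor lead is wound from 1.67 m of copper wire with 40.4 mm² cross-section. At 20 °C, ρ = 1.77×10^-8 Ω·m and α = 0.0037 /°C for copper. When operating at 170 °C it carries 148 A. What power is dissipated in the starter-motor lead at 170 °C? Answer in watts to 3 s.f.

24.9 W

A = 40.4 mm² = 4.040e-05 m²
R₍20₎ = ρL/A = (1.77×10^-8)(1.67)/(4.040e-05) = 7.317×10^-4 Ω
R₍170₎ = R₍20₎(1 + αΔT) = 7.317×10^-4 × (1 + 0.0037×150) = 0.001138 Ω
P = I²R = (148)² × 0.001138 = 24.9 W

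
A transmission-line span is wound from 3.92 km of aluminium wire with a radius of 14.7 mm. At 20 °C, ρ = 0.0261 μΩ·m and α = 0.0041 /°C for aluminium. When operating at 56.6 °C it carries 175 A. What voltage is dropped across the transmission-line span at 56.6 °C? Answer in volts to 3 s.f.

ρ = 0.0261 μΩ·m = 2.61×10^-8 Ω·m
A = πr² = π(1.4700e-02 m)² = 6.789e-04 m²
R₍20₎ = ρL/A = (2.61×10^-8)(3920)/(6.789e-04) = 0.1507 Ω
R₍56.6₎ = R₍20₎(1 + αΔT) = 0.1507 × (1 + 0.0041×36.6) = 0.1733 Ω
V = IR = 175 × 0.1733 = 30.3 V

30.3 V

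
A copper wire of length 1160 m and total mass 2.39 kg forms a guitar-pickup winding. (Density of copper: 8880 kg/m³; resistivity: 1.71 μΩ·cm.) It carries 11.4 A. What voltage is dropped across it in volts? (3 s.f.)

ρ = 1.71 μΩ·cm = 1.71×10^-8 Ω·m
A = m/(density·L) = 2.39/(8880×1160) = 2.3202e-07 m²
R = ρL/A = (1.71×10^-8)(1160)/(2.3202e-07) = 85.49 Ω
V = IR = 11.4 × 85.49 = 975 V

975 V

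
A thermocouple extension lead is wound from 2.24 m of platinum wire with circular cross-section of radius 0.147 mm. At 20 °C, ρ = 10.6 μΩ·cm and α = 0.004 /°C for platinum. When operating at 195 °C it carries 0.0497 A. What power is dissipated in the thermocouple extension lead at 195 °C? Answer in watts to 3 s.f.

0.0147 W

ρ = 10.6 μΩ·cm = 1.06×10^-7 Ω·m
A = πr² = π(1.4700e-04 m)² = 6.789e-08 m²
R₍20₎ = ρL/A = (1.06×10^-7)(2.24)/(6.789e-08) = 3.498 Ω
R₍195₎ = R₍20₎(1 + αΔT) = 3.498 × (1 + 0.004×175) = 5.946 Ω
P = I²R = (0.0497)² × 5.946 = 0.0147 W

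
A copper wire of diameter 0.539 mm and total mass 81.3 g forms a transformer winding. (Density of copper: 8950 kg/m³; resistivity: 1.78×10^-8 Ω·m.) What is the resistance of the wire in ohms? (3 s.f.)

3.11 Ω

A = π(d/2)² = π(2.6950e-04 m)² = 2.2817e-07 m²
L = m/(density·A) = 0.0813/(8950×2.2817e-07) = 39.81 m
R = ρL/A = (1.78×10^-8)(39.81)/(2.2817e-07) = 3.11 Ω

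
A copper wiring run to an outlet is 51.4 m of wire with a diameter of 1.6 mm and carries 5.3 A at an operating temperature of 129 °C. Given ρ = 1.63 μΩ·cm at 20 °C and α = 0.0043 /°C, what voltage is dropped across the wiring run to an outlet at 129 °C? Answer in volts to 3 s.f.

ρ = 1.63 μΩ·cm = 1.63×10^-8 Ω·m
A = π(d/2)² = π(8.0000e-04 m)² = 2.011e-06 m²
R₍20₎ = ρL/A = (1.63×10^-8)(51.4)/(2.011e-06) = 0.4167 Ω
R₍129₎ = R₍20₎(1 + αΔT) = 0.4167 × (1 + 0.0043×109) = 0.612 Ω
V = IR = 5.3 × 0.612 = 3.24 V

3.24 V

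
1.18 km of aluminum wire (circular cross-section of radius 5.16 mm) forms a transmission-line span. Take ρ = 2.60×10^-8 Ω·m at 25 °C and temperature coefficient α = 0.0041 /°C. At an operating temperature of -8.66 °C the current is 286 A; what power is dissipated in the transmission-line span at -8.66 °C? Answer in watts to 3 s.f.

25900 W

A = πr² = π(5.1600e-03 m)² = 8.365e-05 m²
R₍25₎ = ρL/A = (2.60×10^-8)(1180)/(8.365e-05) = 0.3668 Ω
R₍-8.66₎ = R₍25₎(1 + αΔT) = 0.3668 × (1 + 0.0041×-33.7) = 0.3162 Ω
P = I²R = (286)² × 0.3162 = 25900 W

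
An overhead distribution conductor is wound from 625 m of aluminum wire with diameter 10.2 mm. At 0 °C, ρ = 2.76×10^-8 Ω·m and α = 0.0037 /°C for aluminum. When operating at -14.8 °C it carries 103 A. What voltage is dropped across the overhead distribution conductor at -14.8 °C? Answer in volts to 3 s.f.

A = π(d/2)² = π(5.1000e-03 m)² = 8.171e-05 m²
R₍0₎ = ρL/A = (2.76×10^-8)(625)/(8.171e-05) = 0.2111 Ω
R₍-14.8₎ = R₍0₎(1 + αΔT) = 0.2111 × (1 + 0.0037×-14.8) = 0.1995 Ω
V = IR = 103 × 0.1995 = 20.6 V

20.6 V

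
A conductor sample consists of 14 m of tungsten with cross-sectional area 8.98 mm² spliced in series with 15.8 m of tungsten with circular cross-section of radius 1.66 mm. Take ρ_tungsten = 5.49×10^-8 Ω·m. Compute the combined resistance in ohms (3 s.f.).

0.186 Ω

Segment 1: A = 8.98 mm² = 8.980e-06 m²
R₁ = ρL/A = (5.49×10^-8)(14)/(8.980e-06) = 0.08559 Ω
Segment 2: A = πr² = π(1.6600e-03 m)² = 8.657e-06 m²
R₂ = (5.49×10^-8)(15.8)/(8.657e-06) = 0.1002 Ω
R = R₁ + R₂ = 0.186 Ω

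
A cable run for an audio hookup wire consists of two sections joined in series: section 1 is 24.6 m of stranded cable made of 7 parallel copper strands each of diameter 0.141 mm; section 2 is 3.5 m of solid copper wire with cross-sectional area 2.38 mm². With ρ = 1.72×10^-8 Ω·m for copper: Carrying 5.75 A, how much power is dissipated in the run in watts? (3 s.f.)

129 W

Section 1: A_strand = π(7.0500e-05)² = 1.561e-08 m²; R₁ = ρL/(N·A_s) = (1.72×10^-8)(24.6)/(7×1.561e-08) = 3.871 Ω
Section 2: A = 2.38 mm² = 2.380e-06 m²
R₂ = (1.72×10^-8)(3.5)/(2.380e-06) = 0.02529 Ω
R = R₁ + R₂ = 3.896 Ω
P = I²R = (5.75)² × 3.896 = 129 W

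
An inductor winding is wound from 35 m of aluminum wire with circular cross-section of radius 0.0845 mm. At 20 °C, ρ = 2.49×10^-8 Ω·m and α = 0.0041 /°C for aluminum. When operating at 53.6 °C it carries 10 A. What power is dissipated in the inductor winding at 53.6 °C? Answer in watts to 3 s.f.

A = πr² = π(8.4500e-05 m)² = 2.243e-08 m²
R₍20₎ = ρL/A = (2.49×10^-8)(35)/(2.243e-08) = 38.85 Ω
R₍53.6₎ = R₍20₎(1 + αΔT) = 38.85 × (1 + 0.0041×33.6) = 44.2 Ω
P = I²R = (10)² × 44.2 = 4420 W

4420 W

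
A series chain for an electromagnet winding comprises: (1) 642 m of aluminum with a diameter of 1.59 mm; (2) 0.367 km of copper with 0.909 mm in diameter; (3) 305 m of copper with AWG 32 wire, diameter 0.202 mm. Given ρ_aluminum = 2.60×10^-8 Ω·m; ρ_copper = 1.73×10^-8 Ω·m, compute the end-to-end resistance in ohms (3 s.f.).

183 Ω

Seg 1: A = π(d/2)² = π(7.9500e-04 m)² = 1.986e-06 m²
R_1 = (2.60×10^-8)(642)/(1.986e-06) = 8.407 Ω
Seg 2: A = π(d/2)² = π(4.5450e-04 m)² = 6.490e-07 m²
R_2 = (1.73×10^-8)(367)/(6.490e-07) = 9.784 Ω
Seg 3: A = π(0.202/2 mm)² = π(1.0100e-04 m)² = 3.205e-08 m²
R_3 = (1.73×10^-8)(305)/(3.205e-08) = 164.6 Ω
R_total = R_1 + R_2 + R_3 = 183 Ω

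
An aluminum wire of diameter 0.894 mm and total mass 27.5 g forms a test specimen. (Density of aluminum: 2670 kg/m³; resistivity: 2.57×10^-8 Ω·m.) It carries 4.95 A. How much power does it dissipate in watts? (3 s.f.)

16.5 W

A = π(d/2)² = π(4.4700e-04 m)² = 6.2772e-07 m²
L = m/(density·A) = 0.0275/(2670×6.2772e-07) = 16.41 m
R = ρL/A = (2.57×10^-8)(16.41)/(6.2772e-07) = 0.6718 Ω
P = I²R = (4.95)² × 0.6718 = 16.5 W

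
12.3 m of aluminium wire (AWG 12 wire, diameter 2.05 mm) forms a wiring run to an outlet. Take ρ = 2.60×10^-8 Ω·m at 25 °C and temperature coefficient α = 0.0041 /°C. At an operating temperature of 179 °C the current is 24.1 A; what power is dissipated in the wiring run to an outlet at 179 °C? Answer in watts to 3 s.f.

91.8 W

A = π(2.05/2 mm)² = π(1.0250e-03 m)² = 3.301e-06 m²
R₍25₎ = ρL/A = (2.60×10^-8)(12.3)/(3.301e-06) = 0.09689 Ω
R₍179₎ = R₍25₎(1 + αΔT) = 0.09689 × (1 + 0.0041×154) = 0.1581 Ω
P = I²R = (24.1)² × 0.1581 = 91.8 W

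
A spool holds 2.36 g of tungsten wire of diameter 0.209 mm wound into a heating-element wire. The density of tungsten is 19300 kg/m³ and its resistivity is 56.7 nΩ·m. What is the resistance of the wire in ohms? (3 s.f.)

ρ = 56.7 nΩ·m = 5.67×10^-8 Ω·m
A = π(d/2)² = π(1.0450e-04 m)² = 3.4307e-08 m²
L = m/(density·A) = 0.00236/(19300×3.4307e-08) = 3.564 m
R = ρL/A = (5.67×10^-8)(3.564)/(3.4307e-08) = 5.89 Ω

5.89 Ω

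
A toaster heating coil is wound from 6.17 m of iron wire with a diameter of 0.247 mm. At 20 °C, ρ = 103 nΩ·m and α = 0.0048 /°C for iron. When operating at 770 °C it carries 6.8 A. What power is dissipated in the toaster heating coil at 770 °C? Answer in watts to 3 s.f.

2820 W

ρ = 103 nΩ·m = 1.03×10^-7 Ω·m
A = π(d/2)² = π(1.2350e-04 m)² = 4.792e-08 m²
R₍20₎ = ρL/A = (1.03×10^-7)(6.17)/(4.792e-08) = 13.26 Ω
R₍770₎ = R₍20₎(1 + αΔT) = 13.26 × (1 + 0.0048×750) = 61.01 Ω
P = I²R = (6.8)² × 61.01 = 2820 W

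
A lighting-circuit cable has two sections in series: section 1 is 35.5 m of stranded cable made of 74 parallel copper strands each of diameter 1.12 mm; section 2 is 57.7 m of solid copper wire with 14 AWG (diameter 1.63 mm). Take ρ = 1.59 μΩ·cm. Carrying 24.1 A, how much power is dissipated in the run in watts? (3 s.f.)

260 W

ρ = 1.59 μΩ·cm = 1.59×10^-8 Ω·m
Section 1: A_strand = π(5.6000e-04)² = 9.852e-07 m²; R₁ = ρL/(N·A_s) = (1.59×10^-8)(35.5)/(74×9.852e-07) = 0.007742 Ω
Section 2: A = π(1.63/2 mm)² = π(8.1500e-04 m)² = 2.087e-06 m²
R₂ = (1.59×10^-8)(57.7)/(2.087e-06) = 0.4397 Ω
R = R₁ + R₂ = 0.4474 Ω
P = I²R = (24.1)² × 0.4474 = 260 W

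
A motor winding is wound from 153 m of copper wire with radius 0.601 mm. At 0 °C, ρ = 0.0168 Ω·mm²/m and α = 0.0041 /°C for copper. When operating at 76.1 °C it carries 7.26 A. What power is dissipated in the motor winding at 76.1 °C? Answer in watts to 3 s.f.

157 W

ρ = 0.0168 Ω·mm²/m = 1.68×10^-8 Ω·m
A = πr² = π(6.0100e-04 m)² = 1.135e-06 m²
R₍0₎ = ρL/A = (1.68×10^-8)(153)/(1.135e-06) = 2.265 Ω
R₍76.1₎ = R₍0₎(1 + αΔT) = 2.265 × (1 + 0.0041×76.1) = 2.972 Ω
P = I²R = (7.26)² × 2.972 = 157 W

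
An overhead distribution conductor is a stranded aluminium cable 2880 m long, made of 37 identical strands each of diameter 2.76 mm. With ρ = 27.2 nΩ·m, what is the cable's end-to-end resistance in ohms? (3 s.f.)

0.354 Ω

ρ = 27.2 nΩ·m = 2.72×10^-8 Ω·m
A_strand = π(1.3800e-03 m)² = 5.983e-06 m²
R_strand = ρL/A = (2.72×10^-8)(2880)/(5.983e-06) = 13.09 Ω
R_total = R_strand/N = 13.09/37 = 0.354 Ω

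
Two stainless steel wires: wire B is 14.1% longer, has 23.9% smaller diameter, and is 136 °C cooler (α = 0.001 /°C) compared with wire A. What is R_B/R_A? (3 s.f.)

1.70

R ∝ ρL/d² with ρ ∝ (1+αΔT), so R_B/R_A = (1 + 14.1/100) × (1 − 23.9/100)⁻² × (1 − 0.001×136)
= 1.141 × 1.727 × 0.864 = 1.70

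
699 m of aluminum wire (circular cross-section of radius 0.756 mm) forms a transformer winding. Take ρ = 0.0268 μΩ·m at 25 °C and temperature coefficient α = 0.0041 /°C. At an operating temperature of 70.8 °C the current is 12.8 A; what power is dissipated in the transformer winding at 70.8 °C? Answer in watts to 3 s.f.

ρ = 0.0268 μΩ·m = 2.68×10^-8 Ω·m
A = πr² = π(7.5600e-04 m)² = 1.796e-06 m²
R₍25₎ = ρL/A = (2.68×10^-8)(699)/(1.796e-06) = 10.43 Ω
R₍70.8₎ = R₍25₎(1 + αΔT) = 10.43 × (1 + 0.0041×45.8) = 12.39 Ω
P = I²R = (12.8)² × 12.39 = 2030 W

2030 W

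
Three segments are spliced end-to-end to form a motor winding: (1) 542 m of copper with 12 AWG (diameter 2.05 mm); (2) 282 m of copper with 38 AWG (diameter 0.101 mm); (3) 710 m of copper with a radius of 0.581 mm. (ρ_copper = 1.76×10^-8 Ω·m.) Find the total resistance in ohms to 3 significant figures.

Seg 1: A = π(2.05/2 mm)² = π(1.0250e-03 m)² = 3.301e-06 m²
R_1 = (1.76×10^-8)(542)/(3.301e-06) = 2.89 Ω
Seg 2: A = π(0.101/2 mm)² = π(5.0500e-05 m)² = 8.012e-09 m²
R_2 = (1.76×10^-8)(282)/(8.012e-09) = 619.5 Ω
Seg 3: A = πr² = π(5.8100e-04 m)² = 1.060e-06 m²
R_3 = (1.76×10^-8)(710)/(1.060e-06) = 11.78 Ω
R_total = R_1 + R_2 + R_3 = 634 Ω

634 Ω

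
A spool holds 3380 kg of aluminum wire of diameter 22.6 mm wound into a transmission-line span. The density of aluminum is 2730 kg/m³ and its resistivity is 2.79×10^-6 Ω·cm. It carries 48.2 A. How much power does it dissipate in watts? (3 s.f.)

499 W

ρ = 2.79×10^-6 Ω·cm = 2.79×10^-8 Ω·m
A = π(d/2)² = π(1.1300e-02 m)² = 4.0115e-04 m²
L = m/(density·A) = 3380/(2730×4.0115e-04) = 3086 m
R = ρL/A = (2.79×10^-8)(3086)/(4.0115e-04) = 0.2147 Ω
P = I²R = (48.2)² × 0.2147 = 499 W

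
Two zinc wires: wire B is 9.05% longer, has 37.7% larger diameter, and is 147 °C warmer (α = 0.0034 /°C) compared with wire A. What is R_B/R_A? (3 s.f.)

R ∝ ρL/d² with ρ ∝ (1+αΔT), so R_B/R_A = (1 + 9.05/100) × (1 + 37.7/100)⁻² × (1 + 0.0034×147)
= 1.091 × 0.5274 × 1.5 = 0.863

0.863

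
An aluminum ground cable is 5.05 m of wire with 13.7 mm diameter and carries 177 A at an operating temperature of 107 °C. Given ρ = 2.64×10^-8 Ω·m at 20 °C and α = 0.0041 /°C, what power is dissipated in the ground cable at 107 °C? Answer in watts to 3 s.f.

A = π(d/2)² = π(6.8500e-03 m)² = 1.474e-04 m²
R₍20₎ = ρL/A = (2.64×10^-8)(5.05)/(1.474e-04) = 9.044×10^-4 Ω
R₍107₎ = R₍20₎(1 + αΔT) = 9.044×10^-4 × (1 + 0.0041×87) = 0.001227 Ω
P = I²R = (177)² × 0.001227 = 38.4 W

38.4 W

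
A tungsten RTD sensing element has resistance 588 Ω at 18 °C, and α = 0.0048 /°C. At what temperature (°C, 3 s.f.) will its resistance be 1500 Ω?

R = R₀(1 + α(T − T₀)) ⇒ T = T₀ + (R/R₀ − 1)/α
T = 18 + (1500/588 − 1)/0.0048 = 18 + (1.551)/0.0048 = 341 °C

341 °C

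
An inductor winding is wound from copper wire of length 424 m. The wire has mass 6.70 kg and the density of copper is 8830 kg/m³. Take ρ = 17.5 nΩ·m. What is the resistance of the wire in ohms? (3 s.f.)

4.15 Ω

ρ = 17.5 nΩ·m = 1.75×10^-8 Ω·m
A = m/(density·L) = 6.7/(8830×424) = 1.7896e-06 m²
R = ρL/A = (1.75×10^-8)(424)/(1.7896e-06) = 4.15 Ω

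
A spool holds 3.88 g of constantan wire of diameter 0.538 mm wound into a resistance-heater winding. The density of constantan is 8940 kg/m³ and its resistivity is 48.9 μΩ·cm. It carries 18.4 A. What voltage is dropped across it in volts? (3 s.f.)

ρ = 48.9 μΩ·cm = 4.89×10^-7 Ω·m
A = π(d/2)² = π(2.6900e-04 m)² = 2.2733e-07 m²
L = m/(density·A) = 0.00388/(8940×2.2733e-07) = 1.909 m
R = ρL/A = (4.89×10^-7)(1.909)/(2.2733e-07) = 4.107 Ω
V = IR = 18.4 × 4.107 = 75.6 V

75.6 V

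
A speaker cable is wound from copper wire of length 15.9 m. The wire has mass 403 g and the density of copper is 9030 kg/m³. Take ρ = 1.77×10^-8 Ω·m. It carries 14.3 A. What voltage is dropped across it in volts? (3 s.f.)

A = m/(density·L) = 0.403/(9030×15.9) = 2.8069e-06 m²
R = ρL/A = (1.77×10^-8)(15.9)/(2.8069e-06) = 0.1003 Ω
V = IR = 14.3 × 0.1003 = 1.43 V

1.43 V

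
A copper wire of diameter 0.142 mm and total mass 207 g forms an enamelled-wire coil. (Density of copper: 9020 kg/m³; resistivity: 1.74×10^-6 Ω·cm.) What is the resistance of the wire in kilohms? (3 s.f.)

1.59 kΩ

ρ = 1.74×10^-6 Ω·cm = 1.74×10^-8 Ω·m
A = π(d/2)² = π(7.1000e-05 m)² = 1.5837e-08 m²
L = m/(density·A) = 0.207/(9020×1.5837e-08) = 1449 m
R = ρL/A = (1.74×10^-8)(1449)/(1.5837e-08) = 1.59 kΩ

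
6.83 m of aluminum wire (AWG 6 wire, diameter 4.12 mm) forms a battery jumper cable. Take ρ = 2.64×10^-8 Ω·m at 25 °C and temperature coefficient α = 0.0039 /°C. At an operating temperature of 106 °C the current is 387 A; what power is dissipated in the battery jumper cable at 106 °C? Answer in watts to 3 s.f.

2670 W

A = π(4.12/2 mm)² = π(2.0600e-03 m)² = 1.333e-05 m²
R₍25₎ = ρL/A = (2.64×10^-8)(6.83)/(1.333e-05) = 0.01353 Ω
R₍106₎ = R₍25₎(1 + αΔT) = 0.01353 × (1 + 0.0039×81) = 0.0178 Ω
P = I²R = (387)² × 0.0178 = 2670 W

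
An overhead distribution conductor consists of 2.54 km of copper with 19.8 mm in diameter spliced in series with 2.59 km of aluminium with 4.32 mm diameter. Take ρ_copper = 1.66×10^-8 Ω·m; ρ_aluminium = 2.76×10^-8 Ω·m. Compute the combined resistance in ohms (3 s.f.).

5.01 Ω

Segment 1: A = π(d/2)² = π(9.9000e-03 m)² = 3.079e-04 m²
R₁ = ρL/A = (1.66×10^-8)(2540)/(3.079e-04) = 0.1369 Ω
Segment 2: A = π(d/2)² = π(2.1600e-03 m)² = 1.466e-05 m²
R₂ = (2.76×10^-8)(2590)/(1.466e-05) = 4.877 Ω
R = R₁ + R₂ = 5.01 Ω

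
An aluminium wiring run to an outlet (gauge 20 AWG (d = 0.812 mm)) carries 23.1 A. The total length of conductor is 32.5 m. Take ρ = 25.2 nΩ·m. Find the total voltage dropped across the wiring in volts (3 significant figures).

ρ = 25.2 nΩ·m = 2.52×10^-8 Ω·m
A = π(0.812/2 mm)² = π(4.0600e-04 m)² = 5.178e-07 m²
R = ρL/A = (2.52×10^-8)(32.5)/(5.178e-07) = 1.582 Ω
V = IR = 23.1 × 1.582 = 36.5 V

36.5 V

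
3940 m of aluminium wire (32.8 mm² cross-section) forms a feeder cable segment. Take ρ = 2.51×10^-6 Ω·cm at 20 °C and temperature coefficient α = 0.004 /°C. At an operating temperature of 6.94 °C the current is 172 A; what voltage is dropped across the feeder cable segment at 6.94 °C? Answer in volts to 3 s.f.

491 V

ρ = 2.51×10^-6 Ω·cm = 2.51×10^-8 Ω·m
A = 32.8 mm² = 3.280e-05 m²
R₍20₎ = ρL/A = (2.51×10^-8)(3940)/(3.280e-05) = 3.015 Ω
R₍6.94₎ = R₍20₎(1 + αΔT) = 3.015 × (1 + 0.004×-13.1) = 2.858 Ω
V = IR = 172 × 2.858 = 491 V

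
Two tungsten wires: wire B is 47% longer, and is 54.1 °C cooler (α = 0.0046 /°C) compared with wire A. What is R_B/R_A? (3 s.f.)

R ∝ ρL/d² with ρ ∝ (1+αΔT), so R_B/R_A = (1 + 47/100) × (1 − 0.0046×54.1)
= 1.47 × 0.7511 = 1.10

1.10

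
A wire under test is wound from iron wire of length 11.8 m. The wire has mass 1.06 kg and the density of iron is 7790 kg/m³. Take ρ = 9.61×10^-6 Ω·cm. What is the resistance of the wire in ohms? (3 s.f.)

0.0983 Ω

ρ = 9.61×10^-6 Ω·cm = 9.61×10^-8 Ω·m
A = m/(density·L) = 1.06/(7790×11.8) = 1.1532e-05 m²
R = ρL/A = (9.61×10^-8)(11.8)/(1.1532e-05) = 0.0983 Ω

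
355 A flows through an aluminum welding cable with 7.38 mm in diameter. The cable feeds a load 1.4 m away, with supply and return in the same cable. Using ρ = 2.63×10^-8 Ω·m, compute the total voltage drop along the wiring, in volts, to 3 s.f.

A = π(d/2)² = π(3.6900e-03 m)² = 4.278e-05 m²
Total conductor length (both ways) L = 2 × 1.4 = 2.8 m
R = ρL/A = (2.63×10^-8)(2.8)/(4.278e-05) = 0.001722 Ω
V = IR = 355 × 0.001722 = 0.611 V

0.611 V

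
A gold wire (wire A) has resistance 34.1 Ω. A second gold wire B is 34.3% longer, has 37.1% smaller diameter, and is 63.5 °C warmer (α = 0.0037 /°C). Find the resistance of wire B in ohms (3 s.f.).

R ∝ ρL/d² with ρ ∝ (1+αΔT), so R_B/R_A = (1 + 34.3/100) × (1 − 37.1/100)⁻² × (1 + 0.0037×63.5)
= 1.343 × 2.527 × 1.235 = 4.192
R_B = 4.192 × 34.1 = 143 Ω

143 Ω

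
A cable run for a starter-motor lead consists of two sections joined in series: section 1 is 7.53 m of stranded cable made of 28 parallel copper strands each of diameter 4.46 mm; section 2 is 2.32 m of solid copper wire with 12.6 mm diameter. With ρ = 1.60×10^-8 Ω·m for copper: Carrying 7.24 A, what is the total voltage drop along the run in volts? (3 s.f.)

Section 1: A_strand = π(2.2300e-03)² = 1.562e-05 m²; R₁ = ρL/(N·A_s) = (1.60×10^-8)(7.53)/(28×1.562e-05) = 2.754×10^-4 Ω
Section 2: A = π(d/2)² = π(6.3000e-03 m)² = 1.247e-04 m²
R₂ = (1.60×10^-8)(2.32)/(1.247e-04) = 2.977×10^-4 Ω
R = R₁ + R₂ = 5.731×10^-4 Ω
V = IR = 7.24 × 5.731×10^-4 = 0.00415 V

0.00415 V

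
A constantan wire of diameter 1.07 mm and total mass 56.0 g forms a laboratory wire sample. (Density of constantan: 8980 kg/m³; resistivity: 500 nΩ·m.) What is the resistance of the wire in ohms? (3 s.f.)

3.86 Ω

ρ = 500 nΩ·m = 5.00×10^-7 Ω·m
A = π(d/2)² = π(5.3500e-04 m)² = 8.9920e-07 m²
L = m/(density·A) = 0.056/(8980×8.9920e-07) = 6.935 m
R = ρL/A = (5.00×10^-7)(6.935)/(8.9920e-07) = 3.86 Ω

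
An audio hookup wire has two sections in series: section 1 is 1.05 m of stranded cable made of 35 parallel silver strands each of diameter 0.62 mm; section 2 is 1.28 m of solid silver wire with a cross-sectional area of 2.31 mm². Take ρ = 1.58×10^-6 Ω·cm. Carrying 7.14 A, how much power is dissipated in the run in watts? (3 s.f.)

0.526 W

ρ = 1.58×10^-6 Ω·cm = 1.58×10^-8 Ω·m
Section 1: A_strand = π(3.1000e-04)² = 3.019e-07 m²; R₁ = ρL/(N·A_s) = (1.58×10^-8)(1.05)/(35×3.019e-07) = 0.00157 Ω
Section 2: A = 2.31 mm² = 2.310e-06 m²
R₂ = (1.58×10^-8)(1.28)/(2.310e-06) = 0.008755 Ω
R = R₁ + R₂ = 0.01032 Ω
P = I²R = (7.14)² × 0.01032 = 0.526 W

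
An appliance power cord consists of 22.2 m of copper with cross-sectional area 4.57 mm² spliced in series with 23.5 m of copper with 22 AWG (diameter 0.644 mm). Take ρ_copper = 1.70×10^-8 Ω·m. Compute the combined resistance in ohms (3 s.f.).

1.31 Ω

Segment 1: A = 4.57 mm² = 4.570e-06 m²
R₁ = ρL/A = (1.70×10^-8)(22.2)/(4.570e-06) = 0.08258 Ω
Segment 2: A = π(0.644/2 mm)² = π(3.2200e-04 m)² = 3.257e-07 m²
R₂ = (1.70×10^-8)(23.5)/(3.257e-07) = 1.226 Ω
R = R₁ + R₂ = 1.31 Ω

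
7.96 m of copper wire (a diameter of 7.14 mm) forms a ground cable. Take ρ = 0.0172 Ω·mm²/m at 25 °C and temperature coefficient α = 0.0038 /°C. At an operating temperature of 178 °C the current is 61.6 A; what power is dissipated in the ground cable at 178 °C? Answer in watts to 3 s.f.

ρ = 0.0172 Ω·mm²/m = 1.72×10^-8 Ω·m
A = π(d/2)² = π(3.5700e-03 m)² = 4.004e-05 m²
R₍25₎ = ρL/A = (1.72×10^-8)(7.96)/(4.004e-05) = 0.003419 Ω
R₍178₎ = R₍25₎(1 + αΔT) = 0.003419 × (1 + 0.0038×153) = 0.005408 Ω
P = I²R = (61.6)² × 0.005408 = 20.5 W

20.5 W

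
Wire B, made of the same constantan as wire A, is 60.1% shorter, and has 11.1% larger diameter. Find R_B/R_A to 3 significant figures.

R ∝ L/d², so R_B/R_A = (1 − 60.1/100) × (1 + 11.1/100)⁻²
= 0.399 × 0.8102 = 0.323

0.323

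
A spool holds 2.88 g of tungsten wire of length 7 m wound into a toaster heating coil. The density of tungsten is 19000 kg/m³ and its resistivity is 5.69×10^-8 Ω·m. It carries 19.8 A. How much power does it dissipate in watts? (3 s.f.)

7210 W

A = m/(density·L) = 0.00288/(19000×7) = 2.1654e-08 m²
R = ρL/A = (5.69×10^-8)(7)/(2.1654e-08) = 18.39 Ω
P = I²R = (19.8)² × 18.39 = 7210 W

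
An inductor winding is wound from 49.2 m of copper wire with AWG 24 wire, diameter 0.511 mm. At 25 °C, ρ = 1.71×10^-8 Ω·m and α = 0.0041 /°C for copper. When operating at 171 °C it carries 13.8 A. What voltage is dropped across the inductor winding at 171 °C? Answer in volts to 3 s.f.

90.5 V

A = π(0.511/2 mm)² = π(2.5550e-04 m)² = 2.051e-07 m²
R₍25₎ = ρL/A = (1.71×10^-8)(49.2)/(2.051e-07) = 4.102 Ω
R₍171₎ = R₍25₎(1 + αΔT) = 4.102 × (1 + 0.0041×146) = 6.558 Ω
V = IR = 13.8 × 6.558 = 90.5 V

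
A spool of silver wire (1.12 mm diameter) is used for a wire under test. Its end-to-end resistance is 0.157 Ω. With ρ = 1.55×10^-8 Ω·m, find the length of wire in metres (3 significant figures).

9.98 m

A = π(d/2)² = π(5.6000e-04 m)² = 9.852e-07 m²
L = RA/ρ = (0.157)(9.852e-07)/(1.55×10^-8) = 9.98 m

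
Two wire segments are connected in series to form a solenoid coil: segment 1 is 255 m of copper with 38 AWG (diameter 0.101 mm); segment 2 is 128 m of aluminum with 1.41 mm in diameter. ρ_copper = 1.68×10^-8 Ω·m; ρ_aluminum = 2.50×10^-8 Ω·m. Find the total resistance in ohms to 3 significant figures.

Segment 1: A = π(0.101/2 mm)² = π(5.0500e-05 m)² = 8.012e-09 m²
R₁ = ρL/A = (1.68×10^-8)(255)/(8.012e-09) = 534.7 Ω
Segment 2: A = π(d/2)² = π(7.0500e-04 m)² = 1.561e-06 m²
R₂ = (2.50×10^-8)(128)/(1.561e-06) = 2.049 Ω
R = R₁ + R₂ = 537 Ω

537 Ω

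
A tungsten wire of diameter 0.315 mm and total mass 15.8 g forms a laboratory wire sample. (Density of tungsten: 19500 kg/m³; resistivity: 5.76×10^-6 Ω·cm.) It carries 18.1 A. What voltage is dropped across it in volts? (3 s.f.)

ρ = 5.76×10^-6 Ω·cm = 5.76×10^-8 Ω·m
A = π(d/2)² = π(1.5750e-04 m)² = 7.7931e-08 m²
L = m/(density·A) = 0.0158/(19500×7.7931e-08) = 10.4 m
R = ρL/A = (5.76×10^-8)(10.4)/(7.7931e-08) = 7.685 Ω
V = IR = 18.1 × 7.685 = 139 V

139 V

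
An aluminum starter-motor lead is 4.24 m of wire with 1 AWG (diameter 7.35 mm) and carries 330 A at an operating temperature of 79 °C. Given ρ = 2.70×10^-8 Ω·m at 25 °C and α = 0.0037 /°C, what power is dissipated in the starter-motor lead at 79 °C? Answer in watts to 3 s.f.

353 W

A = π(7.35/2 mm)² = π(3.6750e-03 m)² = 4.243e-05 m²
R₍25₎ = ρL/A = (2.70×10^-8)(4.24)/(4.243e-05) = 0.002698 Ω
R₍79₎ = R₍25₎(1 + αΔT) = 0.002698 × (1 + 0.0037×54) = 0.003237 Ω
P = I²R = (330)² × 0.003237 = 353 W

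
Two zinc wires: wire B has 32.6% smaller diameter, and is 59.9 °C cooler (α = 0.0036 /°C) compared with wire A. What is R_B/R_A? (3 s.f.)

R ∝ ρL/d² with ρ ∝ (1+αΔT), so R_B/R_A = (1 − 32.6/100)⁻² × (1 − 0.0036×59.9)
= 2.201 × 0.7844 = 1.73

1.73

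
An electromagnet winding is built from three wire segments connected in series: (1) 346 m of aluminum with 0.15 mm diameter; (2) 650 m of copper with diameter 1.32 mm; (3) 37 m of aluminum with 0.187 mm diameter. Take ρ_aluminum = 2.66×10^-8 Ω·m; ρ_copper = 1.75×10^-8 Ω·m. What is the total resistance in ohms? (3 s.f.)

565 Ω

Seg 1: A = π(d/2)² = π(7.5000e-05 m)² = 1.767e-08 m²
R_1 = (2.66×10^-8)(346)/(1.767e-08) = 520.8 Ω
Seg 2: A = π(d/2)² = π(6.6000e-04 m)² = 1.368e-06 m²
R_2 = (1.75×10^-8)(650)/(1.368e-06) = 8.312 Ω
Seg 3: A = π(d/2)² = π(9.3500e-05 m)² = 2.746e-08 m²
R_3 = (2.66×10^-8)(37)/(2.746e-08) = 35.84 Ω
R_total = R_1 + R_2 + R_3 = 565 Ω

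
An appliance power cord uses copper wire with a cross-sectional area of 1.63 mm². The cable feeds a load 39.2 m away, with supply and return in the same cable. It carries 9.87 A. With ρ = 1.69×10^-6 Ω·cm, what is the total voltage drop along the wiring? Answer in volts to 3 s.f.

8.02 V

ρ = 1.69×10^-6 Ω·cm = 1.69×10^-8 Ω·m
A = 1.63 mm² = 1.630e-06 m²
Total conductor length (both ways) L = 2 × 39.2 = 78.4 m
R = ρL/A = (1.69×10^-8)(78.4)/(1.630e-06) = 0.8129 Ω
V = IR = 9.87 × 0.8129 = 8.02 V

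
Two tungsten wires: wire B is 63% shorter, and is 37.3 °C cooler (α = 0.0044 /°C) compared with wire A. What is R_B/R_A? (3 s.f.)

R ∝ ρL/d² with ρ ∝ (1+αΔT), so R_B/R_A = (1 − 63/100) × (1 − 0.0044×37.3)
= 0.37 × 0.8359 = 0.309

0.309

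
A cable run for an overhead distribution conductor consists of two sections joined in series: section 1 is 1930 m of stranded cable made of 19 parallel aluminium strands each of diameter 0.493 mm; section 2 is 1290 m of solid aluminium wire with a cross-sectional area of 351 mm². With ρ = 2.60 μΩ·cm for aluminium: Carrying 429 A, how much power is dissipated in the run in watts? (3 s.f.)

ρ = 2.60 μΩ·cm = 2.60×10^-8 Ω·m
Section 1: A_strand = π(2.4650e-04)² = 1.909e-07 m²; R₁ = ρL/(N·A_s) = (2.60×10^-8)(1930)/(19×1.909e-07) = 13.84 Ω
Section 2: A = 351 mm² = 3.510e-04 m²
R₂ = (2.60×10^-8)(1290)/(3.510e-04) = 0.09556 Ω
R = R₁ + R₂ = 13.93 Ω
P = I²R = (429)² × 13.93 = 2.56×10^6 W

2.56×10^6 W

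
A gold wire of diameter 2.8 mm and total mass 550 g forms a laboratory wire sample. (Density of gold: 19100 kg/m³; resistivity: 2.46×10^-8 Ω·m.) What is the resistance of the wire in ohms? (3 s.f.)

A = π(d/2)² = π(1.4000e-03 m)² = 6.1575e-06 m²
L = m/(density·A) = 0.55/(19100×6.1575e-06) = 4.677 m
R = ρL/A = (2.46×10^-8)(4.677)/(6.1575e-06) = 0.0187 Ω

0.0187 Ω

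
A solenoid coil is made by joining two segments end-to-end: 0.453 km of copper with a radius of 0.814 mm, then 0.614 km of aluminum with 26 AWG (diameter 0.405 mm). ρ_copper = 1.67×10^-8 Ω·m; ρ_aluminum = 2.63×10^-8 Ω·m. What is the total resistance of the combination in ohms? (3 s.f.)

129 Ω

Segment 1: A = πr² = π(8.1400e-04 m)² = 2.082e-06 m²
R₁ = ρL/A = (1.67×10^-8)(453)/(2.082e-06) = 3.634 Ω
Segment 2: A = π(0.405/2 mm)² = π(2.0250e-04 m)² = 1.288e-07 m²
R₂ = (2.63×10^-8)(614)/(1.288e-07) = 125.3 Ω
R = R₁ + R₂ = 129 Ω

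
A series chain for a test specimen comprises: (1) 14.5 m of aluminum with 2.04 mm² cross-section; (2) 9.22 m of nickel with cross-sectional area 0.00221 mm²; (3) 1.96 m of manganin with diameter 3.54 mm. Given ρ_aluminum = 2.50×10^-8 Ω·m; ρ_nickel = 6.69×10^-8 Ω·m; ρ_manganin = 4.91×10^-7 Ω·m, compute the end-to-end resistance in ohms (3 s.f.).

279 Ω

Seg 1: A = 2.04 mm² = 2.040e-06 m²
R_1 = (2.50×10^-8)(14.5)/(2.040e-06) = 0.1777 Ω
Seg 2: A = 0.00221 mm² = 2.210e-09 m²
R_2 = (6.69×10^-8)(9.22)/(2.210e-09) = 279.1 Ω
Seg 3: A = π(d/2)² = π(1.7700e-03 m)² = 9.842e-06 m²
R_3 = (4.91×10^-7)(1.96)/(9.842e-06) = 0.09778 Ω
R_total = R_1 + R_2 + R_3 = 279 Ω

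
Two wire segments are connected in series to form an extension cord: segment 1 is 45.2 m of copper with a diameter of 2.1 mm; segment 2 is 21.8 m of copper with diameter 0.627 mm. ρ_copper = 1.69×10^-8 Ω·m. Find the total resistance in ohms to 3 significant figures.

Segment 1: A = π(d/2)² = π(1.0500e-03 m)² = 3.464e-06 m²
R₁ = ρL/A = (1.69×10^-8)(45.2)/(3.464e-06) = 0.2205 Ω
Segment 2: A = π(d/2)² = π(3.1350e-04 m)² = 3.088e-07 m²
R₂ = (1.69×10^-8)(21.8)/(3.088e-07) = 1.193 Ω
R = R₁ + R₂ = 1.41 Ω

1.41 Ω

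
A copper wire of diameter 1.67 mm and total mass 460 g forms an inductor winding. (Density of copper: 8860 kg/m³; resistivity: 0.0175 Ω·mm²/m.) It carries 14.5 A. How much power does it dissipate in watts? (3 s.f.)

39.8 W

ρ = 0.0175 Ω·mm²/m = 1.75×10^-8 Ω·m
A = π(d/2)² = π(8.3500e-04 m)² = 2.1904e-06 m²
L = m/(density·A) = 0.46/(8860×2.1904e-06) = 23.7 m
R = ρL/A = (1.75×10^-8)(23.7)/(2.1904e-06) = 0.1894 Ω
P = I²R = (14.5)² × 0.1894 = 39.8 W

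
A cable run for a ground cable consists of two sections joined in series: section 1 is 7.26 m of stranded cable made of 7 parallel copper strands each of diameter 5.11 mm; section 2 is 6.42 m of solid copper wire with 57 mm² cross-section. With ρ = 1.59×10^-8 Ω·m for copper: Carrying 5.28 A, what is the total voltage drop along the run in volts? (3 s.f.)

Section 1: A_strand = π(2.5550e-03)² = 2.051e-05 m²; R₁ = ρL/(N·A_s) = (1.59×10^-8)(7.26)/(7×2.051e-05) = 8.041×10^-4 Ω
Section 2: A = 57 mm² = 5.700e-05 m²
R₂ = (1.59×10^-8)(6.42)/(5.700e-05) = 0.001791 Ω
R = R₁ + R₂ = 0.002595 Ω
V = IR = 5.28 × 0.002595 = 0.0137 V

0.0137 V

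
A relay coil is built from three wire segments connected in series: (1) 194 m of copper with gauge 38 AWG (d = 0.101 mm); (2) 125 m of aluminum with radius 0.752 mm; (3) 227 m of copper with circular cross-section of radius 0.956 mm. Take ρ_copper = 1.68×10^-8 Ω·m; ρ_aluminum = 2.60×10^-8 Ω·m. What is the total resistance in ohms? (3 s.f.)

Seg 1: A = π(0.101/2 mm)² = π(5.0500e-05 m)² = 8.012e-09 m²
R_1 = (1.68×10^-8)(194)/(8.012e-09) = 406.8 Ω
Seg 2: A = πr² = π(7.5200e-04 m)² = 1.777e-06 m²
R_2 = (2.60×10^-8)(125)/(1.777e-06) = 1.829 Ω
Seg 3: A = πr² = π(9.5600e-04 m)² = 2.871e-06 m²
R_3 = (1.68×10^-8)(227)/(2.871e-06) = 1.328 Ω
R_total = R_1 + R_2 + R_3 = 410 Ω

410 Ω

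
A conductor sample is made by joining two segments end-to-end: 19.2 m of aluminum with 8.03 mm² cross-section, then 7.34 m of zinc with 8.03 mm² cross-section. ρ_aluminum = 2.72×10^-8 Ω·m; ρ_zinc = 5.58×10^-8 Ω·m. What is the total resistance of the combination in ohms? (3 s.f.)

Segment 1: A = 8.03 mm² = 8.030e-06 m²
R₁ = ρL/A = (2.72×10^-8)(19.2)/(8.030e-06) = 0.06504 Ω
R₂ = (5.58×10^-8)(7.34)/(8.030e-06) = 0.05101 Ω
R = R₁ + R₂ = 0.116 Ω

0.116 Ω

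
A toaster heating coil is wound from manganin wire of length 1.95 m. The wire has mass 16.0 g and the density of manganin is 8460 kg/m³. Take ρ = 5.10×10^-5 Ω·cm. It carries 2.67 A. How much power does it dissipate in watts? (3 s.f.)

ρ = 5.10×10^-5 Ω·cm = 5.10×10^-7 Ω·m
A = m/(density·L) = 0.016/(8460×1.95) = 9.6987e-07 m²
R = ρL/A = (5.10×10^-7)(1.95)/(9.6987e-07) = 1.025 Ω
P = I²R = (2.67)² × 1.025 = 7.31 W

7.31 W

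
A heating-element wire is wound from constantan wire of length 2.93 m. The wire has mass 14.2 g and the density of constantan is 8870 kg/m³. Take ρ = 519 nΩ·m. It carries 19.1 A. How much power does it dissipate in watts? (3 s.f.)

ρ = 519 nΩ·m = 5.19×10^-7 Ω·m
A = m/(density·L) = 0.0142/(8870×2.93) = 5.4638e-07 m²
R = ρL/A = (5.19×10^-7)(2.93)/(5.4638e-07) = 2.783 Ω
P = I²R = (19.1)² × 2.783 = 1020 W

1020 W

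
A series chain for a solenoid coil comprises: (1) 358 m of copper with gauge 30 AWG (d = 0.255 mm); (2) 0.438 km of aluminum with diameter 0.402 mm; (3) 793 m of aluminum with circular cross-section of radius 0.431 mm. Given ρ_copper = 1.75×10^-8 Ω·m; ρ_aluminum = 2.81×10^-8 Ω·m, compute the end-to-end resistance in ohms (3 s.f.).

Seg 1: A = π(0.255/2 mm)² = π(1.2750e-04 m)² = 5.107e-08 m²
R_1 = (1.75×10^-8)(358)/(5.107e-08) = 122.7 Ω
Seg 2: A = π(d/2)² = π(2.0100e-04 m)² = 1.269e-07 m²
R_2 = (2.81×10^-8)(438)/(1.269e-07) = 96.97 Ω
Seg 3: A = πr² = π(4.3100e-04 m)² = 5.836e-07 m²
R_3 = (2.81×10^-8)(793)/(5.836e-07) = 38.18 Ω
R_total = R_1 + R_2 + R_3 = 258 Ω

258 Ω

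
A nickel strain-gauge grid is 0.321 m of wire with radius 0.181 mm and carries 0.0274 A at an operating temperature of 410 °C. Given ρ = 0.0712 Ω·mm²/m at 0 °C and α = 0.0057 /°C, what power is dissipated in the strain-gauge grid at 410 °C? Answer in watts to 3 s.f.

5.56×10^-4 W

ρ = 0.0712 Ω·mm²/m = 7.12×10^-8 Ω·m
A = πr² = π(1.8100e-04 m)² = 1.029e-07 m²
R₍0₎ = ρL/A = (7.12×10^-8)(0.321)/(1.029e-07) = 0.2221 Ω
R₍410₎ = R₍0₎(1 + αΔT) = 0.2221 × (1 + 0.0057×410) = 0.741 Ω
P = I²R = (0.0274)² × 0.741 = 5.56×10^-4 W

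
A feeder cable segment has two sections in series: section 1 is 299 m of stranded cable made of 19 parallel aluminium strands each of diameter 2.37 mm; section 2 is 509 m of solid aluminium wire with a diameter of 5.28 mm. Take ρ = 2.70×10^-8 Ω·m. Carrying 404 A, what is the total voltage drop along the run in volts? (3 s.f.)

292 V

Section 1: A_strand = π(1.1850e-03)² = 4.412e-06 m²; R₁ = ρL/(N·A_s) = (2.70×10^-8)(299)/(19×4.412e-06) = 0.09632 Ω
Section 2: A = π(d/2)² = π(2.6400e-03 m)² = 2.190e-05 m²
R₂ = (2.70×10^-8)(509)/(2.190e-05) = 0.6277 Ω
R = R₁ + R₂ = 0.724 Ω
V = IR = 404 × 0.724 = 292 V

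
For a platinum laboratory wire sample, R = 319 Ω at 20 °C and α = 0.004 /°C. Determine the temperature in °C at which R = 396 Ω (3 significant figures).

80.3 °C

R = R₀(1 + α(T − T₀)) ⇒ T = T₀ + (R/R₀ − 1)/α
T = 20 + (396/319 − 1)/0.004 = 20 + (0.2414)/0.004 = 80.3 °C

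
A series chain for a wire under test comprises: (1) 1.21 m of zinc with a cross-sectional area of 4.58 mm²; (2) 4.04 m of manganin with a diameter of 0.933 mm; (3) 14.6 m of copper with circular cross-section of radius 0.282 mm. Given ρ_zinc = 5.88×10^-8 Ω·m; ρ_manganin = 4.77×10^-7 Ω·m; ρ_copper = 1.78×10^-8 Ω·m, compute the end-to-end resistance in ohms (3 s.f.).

3.87 Ω

Seg 1: A = 4.58 mm² = 4.580e-06 m²
R_1 = (5.88×10^-8)(1.21)/(4.580e-06) = 0.01553 Ω
Seg 2: A = π(d/2)² = π(4.6650e-04 m)² = 6.837e-07 m²
R_2 = (4.77×10^-7)(4.04)/(6.837e-07) = 2.819 Ω
Seg 3: A = πr² = π(2.8200e-04 m)² = 2.498e-07 m²
R_3 = (1.78×10^-8)(14.6)/(2.498e-07) = 1.04 Ω
R_total = R_1 + R_2 + R_3 = 3.87 Ω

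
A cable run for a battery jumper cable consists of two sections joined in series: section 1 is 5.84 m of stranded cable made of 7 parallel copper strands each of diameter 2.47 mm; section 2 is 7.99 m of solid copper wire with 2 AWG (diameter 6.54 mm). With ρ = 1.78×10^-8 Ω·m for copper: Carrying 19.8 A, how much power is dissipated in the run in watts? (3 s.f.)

Section 1: A_strand = π(1.2350e-03)² = 4.792e-06 m²; R₁ = ρL/(N·A_s) = (1.78×10^-8)(5.84)/(7×4.792e-06) = 0.003099 Ω
Section 2: A = π(6.54/2 mm)² = π(3.2700e-03 m)² = 3.359e-05 m²
R₂ = (1.78×10^-8)(7.99)/(3.359e-05) = 0.004234 Ω
R = R₁ + R₂ = 0.007333 Ω
P = I²R = (19.8)² × 0.007333 = 2.87 W

2.87 W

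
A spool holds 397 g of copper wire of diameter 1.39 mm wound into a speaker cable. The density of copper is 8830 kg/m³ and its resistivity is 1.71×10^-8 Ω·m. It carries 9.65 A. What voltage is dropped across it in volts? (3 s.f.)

A = π(d/2)² = π(6.9500e-04 m)² = 1.5175e-06 m²
L = m/(density·A) = 0.397/(8830×1.5175e-06) = 29.63 m
R = ρL/A = (1.71×10^-8)(29.63)/(1.5175e-06) = 0.3339 Ω
V = IR = 9.65 × 0.3339 = 3.22 V

3.22 V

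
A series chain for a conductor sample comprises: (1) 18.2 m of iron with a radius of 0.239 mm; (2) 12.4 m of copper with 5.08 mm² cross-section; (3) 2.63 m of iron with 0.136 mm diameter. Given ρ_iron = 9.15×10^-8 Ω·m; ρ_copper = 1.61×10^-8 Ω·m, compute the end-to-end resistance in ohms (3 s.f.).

Seg 1: A = πr² = π(2.3900e-04 m)² = 1.795e-07 m²
R_1 = (9.15×10^-8)(18.2)/(1.795e-07) = 9.28 Ω
Seg 2: A = 5.08 mm² = 5.080e-06 m²
R_2 = (1.61×10^-8)(12.4)/(5.080e-06) = 0.0393 Ω
Seg 3: A = π(d/2)² = π(6.8000e-05 m)² = 1.453e-08 m²
R_3 = (9.15×10^-8)(2.63)/(1.453e-08) = 16.57 Ω
R_total = R_1 + R_2 + R_3 = 25.9 Ω

25.9 Ω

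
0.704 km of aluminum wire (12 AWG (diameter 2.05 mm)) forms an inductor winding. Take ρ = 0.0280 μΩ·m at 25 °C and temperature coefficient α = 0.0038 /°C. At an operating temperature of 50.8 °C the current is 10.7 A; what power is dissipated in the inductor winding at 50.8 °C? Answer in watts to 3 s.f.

751 W

ρ = 0.0280 μΩ·m = 2.80×10^-8 Ω·m
A = π(2.05/2 mm)² = π(1.0250e-03 m)² = 3.301e-06 m²
R₍25₎ = ρL/A = (2.80×10^-8)(704)/(3.301e-06) = 5.972 Ω
R₍50.8₎ = R₍25₎(1 + αΔT) = 5.972 × (1 + 0.0038×25.8) = 6.558 Ω
P = I²R = (10.7)² × 6.558 = 751 W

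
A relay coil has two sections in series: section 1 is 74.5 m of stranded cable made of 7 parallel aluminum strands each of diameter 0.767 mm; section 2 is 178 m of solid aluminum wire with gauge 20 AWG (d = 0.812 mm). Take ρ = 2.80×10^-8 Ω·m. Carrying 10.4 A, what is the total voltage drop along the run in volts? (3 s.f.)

Section 1: A_strand = π(3.8350e-04)² = 4.620e-07 m²; R₁ = ρL/(N·A_s) = (2.80×10^-8)(74.5)/(7×4.620e-07) = 0.645 Ω
Section 2: A = π(0.812/2 mm)² = π(4.0600e-04 m)² = 5.178e-07 m²
R₂ = (2.80×10^-8)(178)/(5.178e-07) = 9.624 Ω
R = R₁ + R₂ = 10.27 Ω
V = IR = 10.4 × 10.27 = 107 V

107 V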